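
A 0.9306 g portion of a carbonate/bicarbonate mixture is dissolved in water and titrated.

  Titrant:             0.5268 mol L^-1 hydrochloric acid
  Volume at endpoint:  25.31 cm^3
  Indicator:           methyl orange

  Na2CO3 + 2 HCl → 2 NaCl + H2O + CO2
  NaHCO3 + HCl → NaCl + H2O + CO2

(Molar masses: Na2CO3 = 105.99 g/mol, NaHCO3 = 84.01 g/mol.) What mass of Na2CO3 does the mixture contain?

n(HCl) = 0.02531 × 0.5268 = 0.01333 mol
Let x = n(Na2CO3), y = n(NaHCO3).
Titrant: 2x + 1y = 0.01333;  mass: 105.99x + 84.01y = 0.9306
Solving, x = 3.055 × 10^-3 mol, y = 7.222 × 10^-3 mol
mass of Na2CO3 = 3.055 × 10^-3 × 105.99 = 0.3238 g

0.3238 g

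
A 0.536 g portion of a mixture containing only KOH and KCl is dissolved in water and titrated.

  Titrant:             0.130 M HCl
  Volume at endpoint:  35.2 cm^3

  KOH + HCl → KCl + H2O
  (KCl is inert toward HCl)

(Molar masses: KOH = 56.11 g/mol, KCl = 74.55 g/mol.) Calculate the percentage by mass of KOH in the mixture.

47.9 %

n(HCl) = 0.0352 × 0.130 = 4.58 × 10^-3 mol
Let x = n(KOH), y = n(KCl).
Titrant: 1x = 4.58 × 10^-3;  mass: 56.11x + 74.55y = 0.536
Solving, x = 4.58 × 10^-3 mol, y = 3.75 × 10^-3 mol
mass of KOH = 4.58 × 10^-3 × 56.11 = 0.257 g
% KOH = 0.257 / 0.536 × 100 = 47.9 %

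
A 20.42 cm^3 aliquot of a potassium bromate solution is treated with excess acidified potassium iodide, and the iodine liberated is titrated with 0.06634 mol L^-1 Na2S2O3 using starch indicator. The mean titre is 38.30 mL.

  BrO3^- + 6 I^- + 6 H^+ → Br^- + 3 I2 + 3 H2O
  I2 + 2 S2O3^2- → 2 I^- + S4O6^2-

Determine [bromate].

n(S2O3^2-) = 0.03830 × 0.06634 = 2.541 × 10^-3 mol
n(I2) = n(S2O3^2-)/2 = 1.270 × 10^-3 mol
From the 1:3 ratio, n(BrO3^-) in the aliquot = 1/3 × 1.270 × 10^-3 = 4.235 × 10^-4 mol
[BrO3^-] = 4.235 × 10^-4 / 0.02042 = 0.02074 mol/L

0.02074 mol/L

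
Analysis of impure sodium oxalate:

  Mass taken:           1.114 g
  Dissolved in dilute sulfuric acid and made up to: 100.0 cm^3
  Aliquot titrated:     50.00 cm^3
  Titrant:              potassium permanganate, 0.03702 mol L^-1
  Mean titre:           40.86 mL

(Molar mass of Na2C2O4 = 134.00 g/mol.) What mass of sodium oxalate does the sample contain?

2 MnO4^- + 5 C2O4^2- + 16 H^+ → 2 Mn^2+ + 10 CO2 + 8 H2O
n(KMnO4) per titration = 0.04086 × 0.03702 = 1.513 × 10^-3 mol
From the 5:2 ratio, n(Na2C2O4) in each aliquot = 5/2 × 1.513 × 10^-3 = 3.782 × 10^-3 mol
n(Na2C2O4) in the whole flask = 3.782 × 10^-3 × 100.0/50.00 = 7.563 × 10^-3 mol
mass of Na2C2O4 = 7.563 × 10^-3 × 134.00 = 1.013 g

1.013 g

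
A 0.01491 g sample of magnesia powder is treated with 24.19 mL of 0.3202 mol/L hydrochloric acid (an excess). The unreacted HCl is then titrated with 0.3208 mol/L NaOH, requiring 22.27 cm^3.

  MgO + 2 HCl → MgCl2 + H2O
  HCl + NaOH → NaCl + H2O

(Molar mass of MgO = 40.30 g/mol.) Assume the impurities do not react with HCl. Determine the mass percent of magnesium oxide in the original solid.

81.28 %

n(HCl) added = 0.02419 × 0.3202 = 7.746 × 10^-3 mol
n(NaOH) used in back-titration = 0.02227 × 0.3208 = 7.144 × 10^-3 mol
n(HCl) left over = 7.144 × 10^-3 mol (1:1 ratio)
n(HCl) consumed by analyte = 7.746 × 10^-3 − 7.144 × 10^-3 = 6.014 × 10^-4 mol
From the 1:2 ratio, n(MgO) = 1/2 × 6.014 × 10^-4 = 3.007 × 10^-4 mol
mass of MgO = 3.007 × 10^-4 × 40.30 = 0.01212 g
% MgO = 0.01212 / 0.01491 × 100 = 81.28 %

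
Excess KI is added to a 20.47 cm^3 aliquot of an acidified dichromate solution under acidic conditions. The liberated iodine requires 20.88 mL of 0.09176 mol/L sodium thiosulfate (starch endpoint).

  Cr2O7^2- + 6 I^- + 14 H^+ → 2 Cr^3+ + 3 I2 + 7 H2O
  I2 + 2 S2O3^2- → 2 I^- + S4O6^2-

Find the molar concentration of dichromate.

n(S2O3^2-) = 0.02088 × 0.09176 = 1.916 × 10^-3 mol
n(I2) = n(S2O3^2-)/2 = 9.580 × 10^-4 mol
From the 1:3 ratio, n(Cr2O7^2-) in the aliquot = 1/3 × 9.580 × 10^-4 = 3.193 × 10^-4 mol
[Cr2O7^2-] = 3.193 × 10^-4 / 0.02047 = 0.01560 mol/L

0.01560 mol/L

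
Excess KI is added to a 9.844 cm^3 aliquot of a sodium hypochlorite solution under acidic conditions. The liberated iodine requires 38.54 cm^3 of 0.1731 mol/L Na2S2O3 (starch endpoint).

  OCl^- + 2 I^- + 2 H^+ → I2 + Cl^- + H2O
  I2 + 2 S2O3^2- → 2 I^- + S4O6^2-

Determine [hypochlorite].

0.3388 mol/L

n(S2O3^2-) = 0.03854 × 0.1731 = 6.671 × 10^-3 mol
n(I2) = n(S2O3^2-)/2 = 3.336 × 10^-3 mol
n(OCl^-) in the aliquot = 3.336 × 10^-3 mol (1:1 ratio)
[OCl^-] = 3.336 × 10^-3 / 0.009844 = 0.3388 mol/L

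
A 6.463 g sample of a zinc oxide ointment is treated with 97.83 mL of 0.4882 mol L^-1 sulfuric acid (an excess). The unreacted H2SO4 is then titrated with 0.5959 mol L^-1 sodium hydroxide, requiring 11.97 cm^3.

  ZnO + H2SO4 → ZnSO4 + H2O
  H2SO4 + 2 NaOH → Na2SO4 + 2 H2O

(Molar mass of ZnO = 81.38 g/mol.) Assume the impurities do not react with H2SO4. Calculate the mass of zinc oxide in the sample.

3.597 g

n(H2SO4) added = 0.09783 × 0.4882 = 0.04776 mol
n(NaOH) used in back-titration = 0.01197 × 0.5959 = 7.133 × 10^-3 mol
From the 1:2 ratio, n(H2SO4) left over = 1/2 × 7.133 × 10^-3 = 3.566 × 10^-3 mol
n(H2SO4) consumed by analyte = 0.04776 − 3.566 × 10^-3 = 0.04419 mol
n(ZnO) = 0.04419 mol (1:1 ratio)
mass of ZnO = 0.04419 × 81.38 = 3.597 g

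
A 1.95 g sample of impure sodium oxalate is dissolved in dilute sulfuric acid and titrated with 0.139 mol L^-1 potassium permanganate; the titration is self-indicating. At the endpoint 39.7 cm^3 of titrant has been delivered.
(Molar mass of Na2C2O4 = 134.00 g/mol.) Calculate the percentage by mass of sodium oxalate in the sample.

2 MnO4^- + 5 C2O4^2- + 16 H^+ → 2 Mn^2+ + 10 CO2 + 8 H2O
n(KMnO4) = 0.0397 L × 0.139 mol/L = 5.52 × 10^-3 mol
From the 5:2 ratio, n(Na2C2O4) = 5/2 × 5.52 × 10^-3 = 0.0138 mol
mass of Na2C2O4 = 0.0138 × 134.00 g/mol = 1.85 g
% Na2C2O4 = 1.85 / 1.95 × 100 = 94.8 %

94.8 %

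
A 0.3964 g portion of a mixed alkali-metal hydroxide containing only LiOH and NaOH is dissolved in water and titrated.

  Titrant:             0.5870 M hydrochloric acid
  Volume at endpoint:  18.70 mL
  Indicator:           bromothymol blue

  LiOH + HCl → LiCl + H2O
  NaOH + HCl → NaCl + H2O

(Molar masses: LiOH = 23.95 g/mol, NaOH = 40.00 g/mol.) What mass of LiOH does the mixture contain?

0.06368 g

n(HCl) = 0.01870 × 0.5870 = 0.01098 mol
Let x = n(LiOH), y = n(NaOH).
Titrant: 1x + 1y = 0.01098;  mass: 23.95x + 40.00y = 0.3964
Solving, x = 2.659 × 10^-3 mol, y = 8.318 × 10^-3 mol
mass of LiOH = 2.659 × 10^-3 × 23.95 = 0.06368 g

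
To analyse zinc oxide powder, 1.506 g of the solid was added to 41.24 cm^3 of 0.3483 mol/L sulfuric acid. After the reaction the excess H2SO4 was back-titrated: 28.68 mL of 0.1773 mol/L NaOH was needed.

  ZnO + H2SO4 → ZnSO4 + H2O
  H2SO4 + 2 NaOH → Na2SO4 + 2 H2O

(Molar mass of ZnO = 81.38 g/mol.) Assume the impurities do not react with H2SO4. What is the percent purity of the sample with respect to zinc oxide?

63.88 %

n(H2SO4) added = 0.04124 × 0.3483 = 0.01436 mol
n(NaOH) used in back-titration = 0.02868 × 0.1773 = 5.085 × 10^-3 mol
From the 1:2 ratio, n(H2SO4) left over = 1/2 × 5.085 × 10^-3 = 2.542 × 10^-3 mol
n(H2SO4) consumed by analyte = 0.01436 − 2.542 × 10^-3 = 0.01182 mol
n(ZnO) = 0.01182 mol (1:1 ratio)
mass of ZnO = 0.01182 × 81.38 = 0.9620 g
% ZnO = 0.9620 / 1.506 × 100 = 63.88 %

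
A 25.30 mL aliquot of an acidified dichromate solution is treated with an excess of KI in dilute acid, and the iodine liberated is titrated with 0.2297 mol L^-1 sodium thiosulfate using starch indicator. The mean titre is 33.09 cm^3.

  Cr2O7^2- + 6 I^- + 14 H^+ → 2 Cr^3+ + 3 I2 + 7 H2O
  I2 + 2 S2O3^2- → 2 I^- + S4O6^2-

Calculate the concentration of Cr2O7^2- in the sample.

n(S2O3^2-) = 0.03309 × 0.2297 = 7.601 × 10^-3 mol
n(I2) = n(S2O3^2-)/2 = 3.800 × 10^-3 mol
From the 1:3 ratio, n(Cr2O7^2-) in the aliquot = 1/3 × 3.800 × 10^-3 = 1.267 × 10^-3 mol
[Cr2O7^2-] = 1.267 × 10^-3 / 0.02530 = 0.05007 mol/L

0.05007 mol/L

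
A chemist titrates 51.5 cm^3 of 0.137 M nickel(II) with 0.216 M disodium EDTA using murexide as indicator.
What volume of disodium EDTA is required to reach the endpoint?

32.7 mL

Ni^2+ + EDTA^4- → [Ni(EDTA)]^2-
n(Ni2+) = 0.0515 L × 0.137 mol/L = 7.06 × 10^-3 mol
n(EDTA) = 7.06 × 10^-3 mol (1:1 stoichiometry)
V(EDTA) = 7.06 × 10^-3 mol / 0.216 mol/L = 0.0327 L = 32.7 mL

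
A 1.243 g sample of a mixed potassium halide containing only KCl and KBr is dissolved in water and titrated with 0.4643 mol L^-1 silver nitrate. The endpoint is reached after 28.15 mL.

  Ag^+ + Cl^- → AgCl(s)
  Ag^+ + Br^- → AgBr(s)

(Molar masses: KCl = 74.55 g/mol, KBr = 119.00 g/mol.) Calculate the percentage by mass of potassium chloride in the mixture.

42.14 %

n(AgNO3) = 0.02815 × 0.4643 = 0.01307 mol
Let x = n(KCl), y = n(KBr).
Titrant: 1x + 1y = 0.01307;  mass: 74.55x + 119.00y = 1.243
Solving, x = 7.027 × 10^-3 mol, y = 6.043 × 10^-3 mol
mass of KCl = 7.027 × 10^-3 × 74.55 = 0.5238 g
% KCl = 0.5238 / 1.243 × 100 = 42.14 %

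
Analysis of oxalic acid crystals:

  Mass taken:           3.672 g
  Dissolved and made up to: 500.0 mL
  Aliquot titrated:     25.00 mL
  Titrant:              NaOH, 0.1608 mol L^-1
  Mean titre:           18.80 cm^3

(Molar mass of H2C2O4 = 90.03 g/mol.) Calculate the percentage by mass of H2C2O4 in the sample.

74.12 %

H2C2O4 + 2 NaOH → Na2C2O4 + 2 H2O
n(NaOH) per titration = 0.01880 × 0.1608 = 3.023 × 10^-3 mol
From the 1:2 ratio, n(H2C2O4) in each aliquot = 1/2 × 3.023 × 10^-3 = 1.512 × 10^-3 mol
n(H2C2O4) in the whole flask = 1.512 × 10^-3 × 500.0/25.00 = 0.03023 mol
mass of H2C2O4 = 0.03023 × 90.03 = 2.722 g
% H2C2O4 = 2.722 / 3.672 × 100 = 74.12 %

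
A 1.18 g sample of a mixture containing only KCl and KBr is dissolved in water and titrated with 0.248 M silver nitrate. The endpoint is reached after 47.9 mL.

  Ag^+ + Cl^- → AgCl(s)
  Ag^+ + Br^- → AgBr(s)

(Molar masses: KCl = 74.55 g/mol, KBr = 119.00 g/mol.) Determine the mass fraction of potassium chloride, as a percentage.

33.2 %

n(AgNO3) = 0.0479 × 0.248 = 0.0119 mol
Let x = n(KCl), y = n(KBr).
Titrant: 1x + 1y = 0.0119;  mass: 74.55x + 119.00y = 1.18
Solving, x = 5.26 × 10^-3 mol, y = 6.62 × 10^-3 mol
mass of KCl = 5.26 × 10^-3 × 74.55 = 0.392 g
% KCl = 0.392 / 1.18 × 100 = 33.2 %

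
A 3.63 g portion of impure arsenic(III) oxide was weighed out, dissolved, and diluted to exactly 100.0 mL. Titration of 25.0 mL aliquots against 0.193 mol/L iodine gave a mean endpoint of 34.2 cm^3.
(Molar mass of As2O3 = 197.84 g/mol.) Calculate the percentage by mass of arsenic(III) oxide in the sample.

As2O3 + 2 I2 + 2 H2O → As2O5 + 4 HI
n(I2) per titration = 0.0342 × 0.193 = 6.60 × 10^-3 mol
From the 1:2 ratio, n(As2O3) in each aliquot = 1/2 × 6.60 × 10^-3 = 3.30 × 10^-3 mol
n(As2O3) in the whole flask = 3.30 × 10^-3 × 100.0/25.0 = 0.0132 mol
mass of As2O3 = 0.0132 × 197.84 = 2.61 g
% As2O3 = 2.61 / 3.63 × 100 = 71.9 %

71.9 %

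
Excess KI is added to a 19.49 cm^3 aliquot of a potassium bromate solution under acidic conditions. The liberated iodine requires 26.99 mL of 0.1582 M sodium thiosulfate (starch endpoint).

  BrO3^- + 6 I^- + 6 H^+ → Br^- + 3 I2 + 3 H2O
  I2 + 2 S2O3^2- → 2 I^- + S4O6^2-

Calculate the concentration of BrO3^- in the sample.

0.03651 M

n(S2O3^2-) = 0.02699 × 0.1582 = 4.270 × 10^-3 mol
n(I2) = n(S2O3^2-)/2 = 2.135 × 10^-3 mol
From the 1:3 ratio, n(BrO3^-) in the aliquot = 1/3 × 2.135 × 10^-3 = 7.116 × 10^-4 mol
[BrO3^-] = 7.116 × 10^-4 / 0.01949 = 0.03651 mol/L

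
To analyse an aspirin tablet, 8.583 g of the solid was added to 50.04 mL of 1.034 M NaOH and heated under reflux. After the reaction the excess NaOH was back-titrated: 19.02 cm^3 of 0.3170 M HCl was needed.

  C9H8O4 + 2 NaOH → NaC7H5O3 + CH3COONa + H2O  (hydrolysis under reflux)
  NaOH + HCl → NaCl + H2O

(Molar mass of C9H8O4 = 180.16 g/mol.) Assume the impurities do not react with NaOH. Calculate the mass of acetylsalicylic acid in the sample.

n(NaOH) added = 0.05004 × 1.034 = 0.05174 mol
n(HCl) used in back-titration = 0.01902 × 0.3170 = 6.029 × 10^-3 mol
n(NaOH) left over = 6.029 × 10^-3 mol (1:1 ratio)
n(NaOH) consumed by analyte = 0.05174 − 6.029 × 10^-3 = 0.04571 mol
From the 1:2 ratio, n(C9H8O4) = 1/2 × 0.04571 = 0.02286 mol
mass of C9H8O4 = 0.02286 × 180.16 = 4.118 g

4.118 g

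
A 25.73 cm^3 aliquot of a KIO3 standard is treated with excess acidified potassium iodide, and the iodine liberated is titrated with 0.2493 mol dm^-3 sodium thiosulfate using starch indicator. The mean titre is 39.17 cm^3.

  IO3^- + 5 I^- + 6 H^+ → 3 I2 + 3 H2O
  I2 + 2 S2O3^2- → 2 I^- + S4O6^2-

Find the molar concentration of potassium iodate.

n(S2O3^2-) = 0.03917 × 0.2493 = 9.765 × 10^-3 mol
n(I2) = n(S2O3^2-)/2 = 4.883 × 10^-3 mol
From the 1:3 ratio, n(IO3^-) in the aliquot = 1/3 × 4.883 × 10^-3 = 1.628 × 10^-3 mol
[IO3^-] = 1.628 × 10^-3 / 0.02573 = 0.06325 mol/L

0.06325 mol/L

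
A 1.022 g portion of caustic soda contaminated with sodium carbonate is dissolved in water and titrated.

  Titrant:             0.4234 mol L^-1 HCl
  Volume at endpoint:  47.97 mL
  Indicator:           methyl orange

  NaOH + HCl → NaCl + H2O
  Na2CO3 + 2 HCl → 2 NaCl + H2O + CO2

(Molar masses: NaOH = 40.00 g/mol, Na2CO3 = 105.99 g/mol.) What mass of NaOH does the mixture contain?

0.1673 g

n(HCl) = 0.04797 × 0.4234 = 0.02031 mol
Let x = n(NaOH), y = n(Na2CO3).
Titrant: 1x + 2y = 0.02031;  mass: 40.00x + 105.99y = 1.022
Solving, x = 4.183 × 10^-3 mol, y = 8.064 × 10^-3 mol
mass of NaOH = 4.183 × 10^-3 × 40.00 = 0.1673 g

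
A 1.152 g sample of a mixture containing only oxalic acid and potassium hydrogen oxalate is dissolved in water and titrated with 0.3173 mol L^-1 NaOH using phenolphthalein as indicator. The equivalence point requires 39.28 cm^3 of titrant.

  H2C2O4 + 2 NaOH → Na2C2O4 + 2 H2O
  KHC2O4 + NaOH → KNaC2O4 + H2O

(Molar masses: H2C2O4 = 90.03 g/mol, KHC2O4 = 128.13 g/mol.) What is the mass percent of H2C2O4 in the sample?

20.92 %

n(NaOH) = 0.03928 × 0.3173 = 0.01246 mol
Let x = n(H2C2O4), y = n(KHC2O4).
Titrant: 2x + 1y = 0.01246;  mass: 90.03x + 128.13y = 1.152
Solving, x = 2.677 × 10^-3 mol, y = 7.110 × 10^-3 mol
mass of H2C2O4 = 2.677 × 10^-3 × 90.03 = 0.2410 g
% H2C2O4 = 0.2410 / 1.152 × 100 = 20.92 %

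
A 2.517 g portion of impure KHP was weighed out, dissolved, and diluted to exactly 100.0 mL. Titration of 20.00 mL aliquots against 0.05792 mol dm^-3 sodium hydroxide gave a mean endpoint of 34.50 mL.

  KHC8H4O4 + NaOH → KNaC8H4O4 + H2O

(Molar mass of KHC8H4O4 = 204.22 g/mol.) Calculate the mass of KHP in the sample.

2.040 g

n(NaOH) per titration = 0.03450 × 0.05792 = 1.998 × 10^-3 mol
n(KHC8H4O4) in each aliquot = 1.998 × 10^-3 mol (1:1 ratio)
n(KHC8H4O4) in the whole flask = 1.998 × 10^-3 × 100.0/20.00 = 9.991 × 10^-3 mol
mass of KHC8H4O4 = 9.991 × 10^-3 × 204.22 = 2.040 g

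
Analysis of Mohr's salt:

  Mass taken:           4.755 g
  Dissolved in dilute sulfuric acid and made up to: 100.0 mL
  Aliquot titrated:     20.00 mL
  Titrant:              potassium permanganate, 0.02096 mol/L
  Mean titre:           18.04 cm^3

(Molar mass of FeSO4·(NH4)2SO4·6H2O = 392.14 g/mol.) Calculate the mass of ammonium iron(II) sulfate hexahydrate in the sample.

3.707 g

MnO4^- + 5 Fe^2+ + 8 H^+ → Mn^2+ + 5 Fe^3+ + 4 H2O
n(KMnO4) per titration = 0.01804 × 0.02096 = 3.781 × 10^-4 mol
From the 5:1 ratio, n(FeSO4·(NH4)2SO4·6H2O) in each aliquot = 5/1 × 3.781 × 10^-4 = 1.891 × 10^-3 mol
n(FeSO4·(NH4)2SO4·6H2O) in the whole flask = 1.891 × 10^-3 × 100.0/20.00 = 9.453 × 10^-3 mol
mass of FeSO4·(NH4)2SO4·6H2O = 9.453 × 10^-3 × 392.14 = 3.707 g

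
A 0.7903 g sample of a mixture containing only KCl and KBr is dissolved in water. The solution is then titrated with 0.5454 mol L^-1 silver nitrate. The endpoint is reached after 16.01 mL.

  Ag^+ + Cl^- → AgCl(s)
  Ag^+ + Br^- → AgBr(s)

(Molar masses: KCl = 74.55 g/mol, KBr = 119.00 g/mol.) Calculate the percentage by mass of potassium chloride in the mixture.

n(AgNO3) = 0.01601 × 0.5454 = 8.732 × 10^-3 mol
Let x = n(KCl), y = n(KBr).
Titrant: 1x + 1y = 8.732 × 10^-3;  mass: 74.55x + 119.00y = 0.7903
Solving, x = 5.597 × 10^-3 mol, y = 3.135 × 10^-3 mol
mass of KCl = 5.597 × 10^-3 × 74.55 = 0.4173 g
% KCl = 0.4173 / 0.7903 × 100 = 52.80 %

52.80 %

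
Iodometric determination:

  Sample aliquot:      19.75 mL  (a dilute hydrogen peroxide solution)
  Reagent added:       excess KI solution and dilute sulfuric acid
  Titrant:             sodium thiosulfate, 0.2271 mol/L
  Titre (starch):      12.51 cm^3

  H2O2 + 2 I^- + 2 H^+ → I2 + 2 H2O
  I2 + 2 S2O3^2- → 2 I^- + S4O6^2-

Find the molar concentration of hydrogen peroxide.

n(S2O3^2-) = 0.01251 × 0.2271 = 2.841 × 10^-3 mol
n(I2) = n(S2O3^2-)/2 = 1.421 × 10^-3 mol
n(H2O2) in the aliquot = 1.421 × 10^-3 mol (1:1 ratio)
[H2O2] = 1.421 × 10^-3 / 0.01975 = 0.07192 mol/L

0.07192 mol/L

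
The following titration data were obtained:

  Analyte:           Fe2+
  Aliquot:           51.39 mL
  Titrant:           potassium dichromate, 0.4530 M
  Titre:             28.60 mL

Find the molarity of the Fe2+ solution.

1.513 M

Cr2O7^2- + 6 Fe^2+ + 14 H^+ → 2 Cr^3+ + 6 Fe^3+ + 7 H2O
n(K2Cr2O7) = 0.02860 L × 0.4530 mol/L = 0.01296 mol
From the 6:1 mole ratio, n(Fe2+) = 6/1 × 0.01296 = 0.07773 mol
[Fe2+] = 0.07773 mol / 0.05139 L = 1.513 mol/L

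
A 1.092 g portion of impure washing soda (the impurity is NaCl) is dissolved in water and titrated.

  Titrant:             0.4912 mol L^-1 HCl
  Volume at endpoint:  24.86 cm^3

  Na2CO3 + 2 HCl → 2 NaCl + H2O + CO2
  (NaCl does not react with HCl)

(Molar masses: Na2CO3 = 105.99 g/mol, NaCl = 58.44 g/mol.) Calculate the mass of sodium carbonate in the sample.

0.6471 g

n(HCl) = 0.02486 × 0.4912 = 0.01221 mol
Let x = n(Na2CO3), y = n(NaCl).
Titrant: 2x = 0.01221;  mass: 105.99x + 58.44y = 1.092
Solving, x = 6.106 × 10^-3 mol, y = 7.612 × 10^-3 mol
mass of Na2CO3 = 6.106 × 10^-3 × 105.99 = 0.6471 g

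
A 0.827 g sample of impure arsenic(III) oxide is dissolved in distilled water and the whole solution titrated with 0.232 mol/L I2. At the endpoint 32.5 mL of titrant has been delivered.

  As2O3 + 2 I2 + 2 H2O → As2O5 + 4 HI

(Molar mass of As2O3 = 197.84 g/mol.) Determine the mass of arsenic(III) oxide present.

0.746 g

n(I2) = 0.0325 L × 0.232 mol/L = 7.54 × 10^-3 mol
From the 1:2 ratio, n(As2O3) = 1/2 × 7.54 × 10^-3 = 3.77 × 10^-3 mol
mass of As2O3 = 3.77 × 10^-3 × 197.84 g/mol = 0.746 g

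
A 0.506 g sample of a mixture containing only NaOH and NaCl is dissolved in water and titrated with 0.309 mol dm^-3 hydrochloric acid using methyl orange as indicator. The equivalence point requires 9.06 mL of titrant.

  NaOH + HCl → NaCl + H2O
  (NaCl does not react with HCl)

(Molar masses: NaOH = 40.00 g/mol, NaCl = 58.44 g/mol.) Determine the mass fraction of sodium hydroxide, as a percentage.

n(HCl) = 0.00906 × 0.309 = 2.80 × 10^-3 mol
Let x = n(NaOH), y = n(NaCl).
Titrant: 1x = 2.80 × 10^-3;  mass: 40.00x + 58.44y = 0.506
Solving, x = 2.80 × 10^-3 mol, y = 6.74 × 10^-3 mol
mass of NaOH = 2.80 × 10^-3 × 40.00 = 0.112 g
% NaOH = 0.112 / 0.506 × 100 = 22.1 %

22.1 %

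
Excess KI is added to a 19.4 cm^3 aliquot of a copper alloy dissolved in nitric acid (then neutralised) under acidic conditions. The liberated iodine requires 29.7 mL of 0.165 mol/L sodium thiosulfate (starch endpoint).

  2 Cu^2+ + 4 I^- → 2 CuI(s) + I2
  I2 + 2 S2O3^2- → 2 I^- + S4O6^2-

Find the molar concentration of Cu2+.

n(S2O3^2-) = 0.0297 × 0.165 = 4.90 × 10^-3 mol
n(I2) = n(S2O3^2-)/2 = 2.45 × 10^-3 mol
From the 2:1 ratio, n(Cu2+) in the aliquot = 2/1 × 2.45 × 10^-3 = 4.90 × 10^-3 mol
[Cu2+] = 4.90 × 10^-3 / 0.0194 = 0.253 mol/L

0.253 mol/L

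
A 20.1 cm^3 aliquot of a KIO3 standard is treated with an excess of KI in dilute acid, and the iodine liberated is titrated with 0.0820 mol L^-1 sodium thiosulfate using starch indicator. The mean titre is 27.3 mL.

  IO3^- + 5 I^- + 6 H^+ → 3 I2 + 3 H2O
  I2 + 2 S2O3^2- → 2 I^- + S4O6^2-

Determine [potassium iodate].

0.0186 mol/L

n(S2O3^2-) = 0.0273 × 0.0820 = 2.24 × 10^-3 mol
n(I2) = n(S2O3^2-)/2 = 1.12 × 10^-3 mol
From the 1:3 ratio, n(IO3^-) in the aliquot = 1/3 × 1.12 × 10^-3 = 3.73 × 10^-4 mol
[IO3^-] = 3.73 × 10^-4 / 0.0201 = 0.0186 mol/L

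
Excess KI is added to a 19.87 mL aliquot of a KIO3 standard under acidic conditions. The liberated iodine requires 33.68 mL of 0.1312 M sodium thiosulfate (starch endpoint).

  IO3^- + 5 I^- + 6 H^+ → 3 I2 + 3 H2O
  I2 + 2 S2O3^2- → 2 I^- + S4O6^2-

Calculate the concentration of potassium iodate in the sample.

n(S2O3^2-) = 0.03368 × 0.1312 = 4.419 × 10^-3 mol
n(I2) = n(S2O3^2-)/2 = 2.209 × 10^-3 mol
From the 1:3 ratio, n(IO3^-) in the aliquot = 1/3 × 2.209 × 10^-3 = 7.365 × 10^-4 mol
[IO3^-] = 7.365 × 10^-4 / 0.01987 = 0.03706 mol/L

0.03706 M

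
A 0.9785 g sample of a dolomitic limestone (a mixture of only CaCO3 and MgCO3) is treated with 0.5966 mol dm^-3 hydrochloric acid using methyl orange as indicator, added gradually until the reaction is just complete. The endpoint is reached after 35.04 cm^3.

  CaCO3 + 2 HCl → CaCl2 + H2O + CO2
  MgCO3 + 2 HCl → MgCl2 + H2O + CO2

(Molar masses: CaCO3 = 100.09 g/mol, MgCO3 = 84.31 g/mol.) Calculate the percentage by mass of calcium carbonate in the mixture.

n(HCl) = 0.03504 × 0.5966 = 0.02090 mol
Let x = n(CaCO3), y = n(MgCO3).
Titrant: 2x + 2y = 0.02090;  mass: 100.09x + 84.31y = 0.9785
Solving, x = 6.163 × 10^-3 mol, y = 4.289 × 10^-3 mol
mass of CaCO3 = 6.163 × 10^-3 × 100.09 = 0.6169 g
% CaCO3 = 0.6169 / 0.9785 × 100 = 63.04 %

63.04 %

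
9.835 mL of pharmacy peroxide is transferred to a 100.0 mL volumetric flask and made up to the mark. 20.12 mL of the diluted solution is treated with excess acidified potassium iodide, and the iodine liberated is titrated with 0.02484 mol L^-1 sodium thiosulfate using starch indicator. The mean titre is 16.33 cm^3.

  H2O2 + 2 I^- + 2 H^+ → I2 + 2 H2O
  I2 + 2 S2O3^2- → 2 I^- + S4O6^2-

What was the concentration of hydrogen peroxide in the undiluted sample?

n(S2O3^2-) = 0.01633 × 0.02484 = 4.056 × 10^-4 mol
n(I2) = n(S2O3^2-)/2 = 2.028 × 10^-4 mol
n(H2O2) in the aliquot = 2.028 × 10^-4 mol (1:1 ratio)
[H2O2]_dilute = 2.028 × 10^-4 / 0.02012 = 0.01008 mol/L
[H2O2]_original = 0.01008 × 100.0/9.835 = 0.1025 mol/L

0.1025 mol/L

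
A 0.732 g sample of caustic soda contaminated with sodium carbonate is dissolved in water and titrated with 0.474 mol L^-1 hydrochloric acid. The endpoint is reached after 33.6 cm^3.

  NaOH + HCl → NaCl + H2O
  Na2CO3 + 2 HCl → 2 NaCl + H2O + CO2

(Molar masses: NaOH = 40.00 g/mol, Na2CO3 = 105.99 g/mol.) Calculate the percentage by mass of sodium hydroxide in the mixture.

n(HCl) = 0.0336 × 0.474 = 0.0159 mol
Let x = n(NaOH), y = n(Na2CO3).
Titrant: 1x + 2y = 0.0159;  mass: 40.00x + 105.99y = 0.732
Solving, x = 8.62 × 10^-3 mol, y = 3.65 × 10^-3 mol
mass of NaOH = 8.62 × 10^-3 × 40.00 = 0.345 g
% NaOH = 0.345 / 0.732 × 100 = 47.1 %

47.1 %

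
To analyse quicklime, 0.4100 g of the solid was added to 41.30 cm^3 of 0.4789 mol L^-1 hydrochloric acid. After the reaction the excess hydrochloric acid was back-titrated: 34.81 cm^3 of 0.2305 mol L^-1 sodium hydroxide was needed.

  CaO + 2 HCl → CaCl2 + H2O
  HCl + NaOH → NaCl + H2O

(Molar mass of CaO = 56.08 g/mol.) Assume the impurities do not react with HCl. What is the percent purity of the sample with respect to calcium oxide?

n(HCl) added = 0.04130 × 0.4789 = 0.01978 mol
n(NaOH) used in back-titration = 0.03481 × 0.2305 = 8.024 × 10^-3 mol
n(HCl) left over = 8.024 × 10^-3 mol (1:1 ratio)
n(HCl) consumed by analyte = 0.01978 − 8.024 × 10^-3 = 0.01175 mol
From the 1:2 ratio, n(CaO) = 1/2 × 0.01175 = 5.877 × 10^-3 mol
mass of CaO = 5.877 × 10^-3 × 56.08 = 0.3296 g
% CaO = 0.3296 / 0.4100 × 100 = 80.39 %

80.39 %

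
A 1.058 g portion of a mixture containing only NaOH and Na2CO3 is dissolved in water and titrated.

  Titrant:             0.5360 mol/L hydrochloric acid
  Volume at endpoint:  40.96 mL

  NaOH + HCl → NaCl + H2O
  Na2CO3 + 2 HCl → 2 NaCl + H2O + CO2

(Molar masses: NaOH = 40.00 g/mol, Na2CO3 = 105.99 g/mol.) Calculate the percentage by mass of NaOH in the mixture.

30.69 %

n(HCl) = 0.04096 × 0.5360 = 0.02195 mol
Let x = n(NaOH), y = n(Na2CO3).
Titrant: 1x + 2y = 0.02195;  mass: 40.00x + 105.99y = 1.058
Solving, x = 8.117 × 10^-3 mol, y = 6.919 × 10^-3 mol
mass of NaOH = 8.117 × 10^-3 × 40.00 = 0.3247 g
% NaOH = 0.3247 / 1.058 × 100 = 30.69 %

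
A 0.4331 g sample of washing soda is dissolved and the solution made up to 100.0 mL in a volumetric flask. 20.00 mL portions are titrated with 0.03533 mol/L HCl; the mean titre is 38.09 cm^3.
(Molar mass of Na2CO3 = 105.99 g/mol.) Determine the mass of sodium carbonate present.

0.3566 g

Na2CO3 + 2 HCl → 2 NaCl + H2O + CO2
n(HCl) per titration = 0.03809 × 0.03533 = 1.346 × 10^-3 mol
From the 1:2 ratio, n(Na2CO3) in each aliquot = 1/2 × 1.346 × 10^-3 = 6.729 × 10^-4 mol
n(Na2CO3) in the whole flask = 6.729 × 10^-4 × 100.0/20.00 = 3.364 × 10^-3 mol
mass of Na2CO3 = 3.364 × 10^-3 × 105.99 = 0.3566 g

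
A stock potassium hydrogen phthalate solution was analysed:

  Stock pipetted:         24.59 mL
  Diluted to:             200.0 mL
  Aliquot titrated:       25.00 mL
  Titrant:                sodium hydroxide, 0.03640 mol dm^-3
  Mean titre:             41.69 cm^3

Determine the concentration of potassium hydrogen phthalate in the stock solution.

0.4937 mol/L

KHC8H4O4 + NaOH → KNaC8H4O4 + H2O
n(NaOH) = 0.04169 × 0.03640 = 1.518 × 10^-3 mol
n(KHC8H4O4) in the aliquot = 1.518 × 10^-3 mol (1:1 ratio)
[KHC8H4O4]_dilute = 1.518 × 10^-3 / 0.02500 = 0.06070 mol/L
Dilution factor = 200.0 / 24.59 = 8.133
[KHC8H4O4]_stock = 0.06070 × 8.133 = 0.4937 mol/L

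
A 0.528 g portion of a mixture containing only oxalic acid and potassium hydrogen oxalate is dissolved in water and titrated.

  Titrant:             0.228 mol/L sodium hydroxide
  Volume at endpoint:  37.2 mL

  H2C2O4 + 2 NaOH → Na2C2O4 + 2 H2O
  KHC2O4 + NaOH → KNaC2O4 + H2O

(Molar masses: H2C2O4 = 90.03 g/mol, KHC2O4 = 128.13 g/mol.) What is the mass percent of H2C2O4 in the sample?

57.3 %

n(NaOH) = 0.0372 × 0.228 = 8.48 × 10^-3 mol
Let x = n(H2C2O4), y = n(KHC2O4).
Titrant: 2x + 1y = 8.48 × 10^-3;  mass: 90.03x + 128.13y = 0.528
Solving, x = 3.36 × 10^-3 mol, y = 1.76 × 10^-3 mol
mass of H2C2O4 = 3.36 × 10^-3 × 90.03 = 0.303 g
% H2C2O4 = 0.303 / 0.528 × 100 = 57.3 %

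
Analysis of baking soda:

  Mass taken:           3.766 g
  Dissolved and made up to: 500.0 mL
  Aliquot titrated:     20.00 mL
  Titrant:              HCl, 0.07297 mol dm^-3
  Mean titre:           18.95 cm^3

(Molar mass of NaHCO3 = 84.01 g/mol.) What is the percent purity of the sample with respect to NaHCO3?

77.12 %

NaHCO3 + HCl → NaCl + H2O + CO2
n(HCl) per titration = 0.01895 × 0.07297 = 1.383 × 10^-3 mol
n(NaHCO3) in each aliquot = 1.383 × 10^-3 mol (1:1 ratio)
n(NaHCO3) in the whole flask = 1.383 × 10^-3 × 500.0/20.00 = 0.03457 mol
mass of NaHCO3 = 0.03457 × 84.01 = 2.904 g
% NaHCO3 = 2.904 / 3.766 × 100 = 77.12 %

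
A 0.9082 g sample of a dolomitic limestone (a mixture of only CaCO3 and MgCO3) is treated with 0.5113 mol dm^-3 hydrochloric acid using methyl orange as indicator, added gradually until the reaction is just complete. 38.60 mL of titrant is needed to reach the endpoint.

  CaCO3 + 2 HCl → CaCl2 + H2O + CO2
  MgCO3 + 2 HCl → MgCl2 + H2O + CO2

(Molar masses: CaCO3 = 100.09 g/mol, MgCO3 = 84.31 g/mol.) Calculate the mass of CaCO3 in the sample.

n(HCl) = 0.03860 × 0.5113 = 0.01974 mol
Let x = n(CaCO3), y = n(MgCO3).
Titrant: 2x + 2y = 0.01974;  mass: 100.09x + 84.31y = 0.9082
Solving, x = 4.830 × 10^-3 mol, y = 5.038 × 10^-3 mol
mass of CaCO3 = 4.830 × 10^-3 × 100.09 = 0.4835 g

0.4835 g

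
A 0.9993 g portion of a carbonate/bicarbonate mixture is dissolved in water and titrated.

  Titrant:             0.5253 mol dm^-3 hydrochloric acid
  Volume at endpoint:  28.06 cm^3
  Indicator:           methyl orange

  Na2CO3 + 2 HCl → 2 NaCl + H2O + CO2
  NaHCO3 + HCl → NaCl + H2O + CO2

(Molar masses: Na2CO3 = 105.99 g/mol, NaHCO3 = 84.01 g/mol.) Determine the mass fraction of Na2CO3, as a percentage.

40.87 %

n(HCl) = 0.02806 × 0.5253 = 0.01474 mol
Let x = n(Na2CO3), y = n(NaHCO3).
Titrant: 2x + 1y = 0.01474;  mass: 105.99x + 84.01y = 0.9993
Solving, x = 3.853 × 10^-3 mol, y = 7.034 × 10^-3 mol
mass of Na2CO3 = 3.853 × 10^-3 × 105.99 = 0.4084 g
% Na2CO3 = 0.4084 / 0.9993 × 100 = 40.87 %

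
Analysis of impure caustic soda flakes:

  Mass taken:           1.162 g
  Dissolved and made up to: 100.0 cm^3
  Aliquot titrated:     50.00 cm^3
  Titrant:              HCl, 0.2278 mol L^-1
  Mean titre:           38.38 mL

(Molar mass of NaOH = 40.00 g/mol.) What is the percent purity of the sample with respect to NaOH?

NaOH + HCl → NaCl + H2O
n(HCl) per titration = 0.03838 × 0.2278 = 8.743 × 10^-3 mol
n(NaOH) in each aliquot = 8.743 × 10^-3 mol (1:1 ratio)
n(NaOH) in the whole flask = 8.743 × 10^-3 × 100.0/50.00 = 0.01749 mol
mass of NaOH = 0.01749 × 40.00 = 0.6994 g
% NaOH = 0.6994 / 1.162 × 100 = 60.19 %

60.19 %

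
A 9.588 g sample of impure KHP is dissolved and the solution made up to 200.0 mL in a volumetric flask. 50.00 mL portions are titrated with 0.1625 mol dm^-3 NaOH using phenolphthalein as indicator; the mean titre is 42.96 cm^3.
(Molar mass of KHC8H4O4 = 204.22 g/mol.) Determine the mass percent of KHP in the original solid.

59.48 %

KHC8H4O4 + NaOH → KNaC8H4O4 + H2O
n(NaOH) per titration = 0.04296 × 0.1625 = 6.981 × 10^-3 mol
n(KHC8H4O4) in each aliquot = 6.981 × 10^-3 mol (1:1 ratio)
n(KHC8H4O4) in the whole flask = 6.981 × 10^-3 × 200.0/50.00 = 0.02792 mol
mass of KHC8H4O4 = 0.02792 × 204.22 = 5.703 g
% KHC8H4O4 = 5.703 / 9.588 × 100 = 59.48 %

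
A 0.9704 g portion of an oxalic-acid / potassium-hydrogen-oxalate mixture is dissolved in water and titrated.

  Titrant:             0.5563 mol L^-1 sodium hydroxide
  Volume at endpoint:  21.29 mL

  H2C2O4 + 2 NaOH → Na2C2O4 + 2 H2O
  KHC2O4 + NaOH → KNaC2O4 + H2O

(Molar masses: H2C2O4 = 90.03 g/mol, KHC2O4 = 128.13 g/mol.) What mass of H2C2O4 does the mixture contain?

0.2963 g

n(NaOH) = 0.02129 × 0.5563 = 0.01184 mol
Let x = n(H2C2O4), y = n(KHC2O4).
Titrant: 2x + 1y = 0.01184;  mass: 90.03x + 128.13y = 0.9704
Solving, x = 3.291 × 10^-3 mol, y = 5.261 × 10^-3 mol
mass of H2C2O4 = 3.291 × 10^-3 × 90.03 = 0.2963 g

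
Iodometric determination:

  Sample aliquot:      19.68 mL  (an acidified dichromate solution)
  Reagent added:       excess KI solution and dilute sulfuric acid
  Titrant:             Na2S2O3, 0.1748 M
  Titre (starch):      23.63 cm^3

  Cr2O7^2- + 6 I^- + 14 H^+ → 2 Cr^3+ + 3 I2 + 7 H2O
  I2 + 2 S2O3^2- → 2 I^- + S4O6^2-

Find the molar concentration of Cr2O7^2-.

0.03498 M

n(S2O3^2-) = 0.02363 × 0.1748 = 4.131 × 10^-3 mol
n(I2) = n(S2O3^2-)/2 = 2.065 × 10^-3 mol
From the 1:3 ratio, n(Cr2O7^2-) in the aliquot = 1/3 × 2.065 × 10^-3 = 6.884 × 10^-4 mol
[Cr2O7^2-] = 6.884 × 10^-4 / 0.01968 = 0.03498 mol/L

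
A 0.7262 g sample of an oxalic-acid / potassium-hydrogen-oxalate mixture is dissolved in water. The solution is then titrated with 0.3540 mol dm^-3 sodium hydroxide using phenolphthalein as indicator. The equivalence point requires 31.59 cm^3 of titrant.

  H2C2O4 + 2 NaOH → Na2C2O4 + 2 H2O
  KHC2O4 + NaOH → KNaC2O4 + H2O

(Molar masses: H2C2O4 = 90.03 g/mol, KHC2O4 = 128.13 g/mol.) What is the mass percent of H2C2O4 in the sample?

52.70 %

n(NaOH) = 0.03159 × 0.3540 = 0.01118 mol
Let x = n(H2C2O4), y = n(KHC2O4).
Titrant: 2x + 1y = 0.01118;  mass: 90.03x + 128.13y = 0.7262
Solving, x = 4.251 × 10^-3 mol, y = 2.681 × 10^-3 mol
mass of H2C2O4 = 4.251 × 10^-3 × 90.03 = 0.3827 g
% H2C2O4 = 0.3827 / 0.7262 × 100 = 52.70 %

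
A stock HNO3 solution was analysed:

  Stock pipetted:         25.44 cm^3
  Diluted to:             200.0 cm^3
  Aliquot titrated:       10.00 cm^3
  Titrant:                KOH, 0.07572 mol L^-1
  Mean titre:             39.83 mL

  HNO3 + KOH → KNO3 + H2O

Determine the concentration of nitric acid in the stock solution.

2.371 mol/L

n(KOH) = 0.03983 × 0.07572 = 3.016 × 10^-3 mol
n(HNO3) in the aliquot = 3.016 × 10^-3 mol (1:1 ratio)
[HNO3]_dilute = 3.016 × 10^-3 / 0.01000 = 0.3016 mol/L
Dilution factor = 200.0 / 25.44 = 7.862
[HNO3]_stock = 0.3016 × 7.862 = 2.371 mol/L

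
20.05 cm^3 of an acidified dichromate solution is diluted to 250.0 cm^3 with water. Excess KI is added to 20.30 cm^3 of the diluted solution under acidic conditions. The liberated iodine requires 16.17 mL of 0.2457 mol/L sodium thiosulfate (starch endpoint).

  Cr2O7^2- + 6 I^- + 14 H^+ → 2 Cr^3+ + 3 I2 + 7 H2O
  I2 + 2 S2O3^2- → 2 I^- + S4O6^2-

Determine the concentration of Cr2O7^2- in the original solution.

0.4067 mol/L

n(S2O3^2-) = 0.01617 × 0.2457 = 3.973 × 10^-3 mol
n(I2) = n(S2O3^2-)/2 = 1.986 × 10^-3 mol
From the 1:3 ratio, n(Cr2O7^2-) in the aliquot = 1/3 × 1.986 × 10^-3 = 6.622 × 10^-4 mol
[Cr2O7^2-]_dilute = 6.622 × 10^-4 / 0.02030 = 0.03262 mol/L
[Cr2O7^2-]_original = 0.03262 × 250.0/20.05 = 0.4067 mol/L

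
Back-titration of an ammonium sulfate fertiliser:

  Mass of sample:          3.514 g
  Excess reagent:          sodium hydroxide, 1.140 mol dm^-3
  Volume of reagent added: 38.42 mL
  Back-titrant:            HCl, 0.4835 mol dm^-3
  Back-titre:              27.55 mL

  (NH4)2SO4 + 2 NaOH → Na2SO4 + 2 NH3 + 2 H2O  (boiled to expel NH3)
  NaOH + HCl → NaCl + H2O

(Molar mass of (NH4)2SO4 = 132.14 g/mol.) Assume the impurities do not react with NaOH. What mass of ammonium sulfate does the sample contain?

2.014 g

n(NaOH) added = 0.03842 × 1.140 = 0.04380 mol
n(HCl) used in back-titration = 0.02755 × 0.4835 = 0.01332 mol
n(NaOH) left over = 0.01332 mol (1:1 ratio)
n(NaOH) consumed by analyte = 0.04380 − 0.01332 = 0.03048 mol
From the 1:2 ratio, n((NH4)2SO4) = 1/2 × 0.03048 = 0.01524 mol
mass of (NH4)2SO4 = 0.01524 × 132.14 = 2.014 g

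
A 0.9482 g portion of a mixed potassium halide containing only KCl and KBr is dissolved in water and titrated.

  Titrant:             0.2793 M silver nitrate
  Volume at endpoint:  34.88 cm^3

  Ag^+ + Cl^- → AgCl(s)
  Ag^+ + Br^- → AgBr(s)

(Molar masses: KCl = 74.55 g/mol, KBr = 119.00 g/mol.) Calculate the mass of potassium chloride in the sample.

0.3540 g

n(AgNO3) = 0.03488 × 0.2793 = 9.742 × 10^-3 mol
Let x = n(KCl), y = n(KBr).
Titrant: 1x + 1y = 9.742 × 10^-3;  mass: 74.55x + 119.00y = 0.9482
Solving, x = 4.749 × 10^-3 mol, y = 4.993 × 10^-3 mol
mass of KCl = 4.749 × 10^-3 × 74.55 = 0.3540 g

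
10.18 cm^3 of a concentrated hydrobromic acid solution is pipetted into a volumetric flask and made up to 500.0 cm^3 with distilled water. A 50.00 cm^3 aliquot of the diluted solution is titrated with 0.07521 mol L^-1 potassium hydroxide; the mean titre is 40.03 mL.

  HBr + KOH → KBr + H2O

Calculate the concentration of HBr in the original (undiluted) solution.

2.957 mol/L

n(KOH) = 0.04003 × 0.07521 = 3.011 × 10^-3 mol
n(HBr) in the aliquot = 3.011 × 10^-3 mol (1:1 ratio)
[HBr]_dilute = 3.011 × 10^-3 / 0.05000 = 0.06021 mol/L
Dilution factor = 500.0 / 10.18 = 49.12
[HBr]_stock = 0.06021 × 49.12 = 2.957 mol/L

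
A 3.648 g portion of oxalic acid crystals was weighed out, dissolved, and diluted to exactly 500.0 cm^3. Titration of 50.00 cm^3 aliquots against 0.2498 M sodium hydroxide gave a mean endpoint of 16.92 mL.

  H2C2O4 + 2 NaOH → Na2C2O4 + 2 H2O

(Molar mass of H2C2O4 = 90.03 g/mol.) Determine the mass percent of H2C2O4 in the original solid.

52.15 %

n(NaOH) per titration = 0.01692 × 0.2498 = 4.227 × 10^-3 mol
From the 1:2 ratio, n(H2C2O4) in each aliquot = 1/2 × 4.227 × 10^-3 = 2.113 × 10^-3 mol
n(H2C2O4) in the whole flask = 2.113 × 10^-3 × 500.0/50.00 = 0.02113 mol
mass of H2C2O4 = 0.02113 × 90.03 = 1.903 g
% H2C2O4 = 1.903 / 3.648 × 100 = 52.15 %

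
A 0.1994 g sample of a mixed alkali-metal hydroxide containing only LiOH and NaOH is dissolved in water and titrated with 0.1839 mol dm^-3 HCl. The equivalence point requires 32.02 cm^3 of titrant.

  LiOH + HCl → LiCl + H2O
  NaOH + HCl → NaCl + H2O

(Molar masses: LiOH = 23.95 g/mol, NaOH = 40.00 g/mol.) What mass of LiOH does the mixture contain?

n(HCl) = 0.03202 × 0.1839 = 5.888 × 10^-3 mol
Let x = n(LiOH), y = n(NaOH).
Titrant: 1x + 1y = 5.888 × 10^-3;  mass: 23.95x + 40.00y = 0.1994
Solving, x = 2.252 × 10^-3 mol, y = 3.637 × 10^-3 mol
mass of LiOH = 2.252 × 10^-3 × 23.95 = 0.05393 g

0.05393 g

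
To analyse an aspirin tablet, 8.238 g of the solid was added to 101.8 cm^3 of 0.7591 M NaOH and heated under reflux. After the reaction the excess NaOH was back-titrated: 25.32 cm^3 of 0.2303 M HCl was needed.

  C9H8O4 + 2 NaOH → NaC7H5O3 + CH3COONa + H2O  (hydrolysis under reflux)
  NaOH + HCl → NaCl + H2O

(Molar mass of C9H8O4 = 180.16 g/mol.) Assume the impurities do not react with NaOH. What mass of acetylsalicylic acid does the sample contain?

n(NaOH) added = 0.1018 × 0.7591 = 0.07728 mol
n(HCl) used in back-titration = 0.02532 × 0.2303 = 5.831 × 10^-3 mol
n(NaOH) left over = 5.831 × 10^-3 mol (1:1 ratio)
n(NaOH) consumed by analyte = 0.07728 − 5.831 × 10^-3 = 0.07145 mol
From the 1:2 ratio, n(C9H8O4) = 1/2 × 0.07145 = 0.03572 mol
mass of C9H8O4 = 0.03572 × 180.16 = 6.436 g

6.436 g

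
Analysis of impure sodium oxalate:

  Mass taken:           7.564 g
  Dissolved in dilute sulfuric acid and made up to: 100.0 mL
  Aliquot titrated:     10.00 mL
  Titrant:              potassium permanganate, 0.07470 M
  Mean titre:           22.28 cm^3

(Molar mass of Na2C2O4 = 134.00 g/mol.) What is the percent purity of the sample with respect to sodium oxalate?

2 MnO4^- + 5 C2O4^2- + 16 H^+ → 2 Mn^2+ + 10 CO2 + 8 H2O
n(KMnO4) per titration = 0.02228 × 0.07470 = 1.664 × 10^-3 mol
From the 5:2 ratio, n(Na2C2O4) in each aliquot = 5/2 × 1.664 × 10^-3 = 4.161 × 10^-3 mol
n(Na2C2O4) in the whole flask = 4.161 × 10^-3 × 100.0/10.00 = 0.04161 mol
mass of Na2C2O4 = 0.04161 × 134.00 = 5.575 g
% Na2C2O4 = 5.575 / 7.564 × 100 = 73.71 %

73.71 %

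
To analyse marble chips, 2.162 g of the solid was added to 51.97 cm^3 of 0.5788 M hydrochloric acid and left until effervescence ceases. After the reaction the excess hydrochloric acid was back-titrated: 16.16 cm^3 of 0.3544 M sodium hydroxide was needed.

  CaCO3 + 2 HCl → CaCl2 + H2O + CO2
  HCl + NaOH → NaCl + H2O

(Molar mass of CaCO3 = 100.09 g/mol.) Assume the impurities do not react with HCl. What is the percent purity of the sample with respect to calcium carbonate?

n(HCl) added = 0.05197 × 0.5788 = 0.03008 mol
n(NaOH) used in back-titration = 0.01616 × 0.3544 = 5.727 × 10^-3 mol
n(HCl) left over = 5.727 × 10^-3 mol (1:1 ratio)
n(HCl) consumed by analyte = 0.03008 − 5.727 × 10^-3 = 0.02435 mol
From the 1:2 ratio, n(CaCO3) = 1/2 × 0.02435 = 0.01218 mol
mass of CaCO3 = 0.01218 × 100.09 = 1.219 g
% CaCO3 = 1.219 / 2.162 × 100 = 56.37 %

56.37 %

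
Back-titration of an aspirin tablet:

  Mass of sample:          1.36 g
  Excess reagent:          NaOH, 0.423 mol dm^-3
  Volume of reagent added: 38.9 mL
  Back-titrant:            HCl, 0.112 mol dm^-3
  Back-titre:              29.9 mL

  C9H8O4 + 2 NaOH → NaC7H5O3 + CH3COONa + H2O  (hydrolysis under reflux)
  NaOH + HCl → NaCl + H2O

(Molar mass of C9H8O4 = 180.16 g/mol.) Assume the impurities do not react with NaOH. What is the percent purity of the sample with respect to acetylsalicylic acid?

n(NaOH) added = 0.0389 × 0.423 = 0.0165 mol
n(HCl) used in back-titration = 0.0299 × 0.112 = 3.35 × 10^-3 mol
n(NaOH) left over = 3.35 × 10^-3 mol (1:1 ratio)
n(NaOH) consumed by analyte = 0.0165 − 3.35 × 10^-3 = 0.0131 mol
From the 1:2 ratio, n(C9H8O4) = 1/2 × 0.0131 = 6.55 × 10^-3 mol
mass of C9H8O4 = 6.55 × 10^-3 × 180.16 = 1.18 g
% C9H8O4 = 1.18 / 1.36 × 100 = 86.8 %

86.8 %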